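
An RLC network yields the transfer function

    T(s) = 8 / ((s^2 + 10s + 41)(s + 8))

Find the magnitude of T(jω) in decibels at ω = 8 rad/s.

|T(j8)|_dB ≈ -41.4 dB

Substitute s = j8: numerator = 8, denominator = -824 + j456.
|T(j8)| = |8| / |-824 + j456| = 8 / 941.76 ≈ 0.008495.
In decibels: 20·log₁₀(0.008495) ≈ -41.4 dB.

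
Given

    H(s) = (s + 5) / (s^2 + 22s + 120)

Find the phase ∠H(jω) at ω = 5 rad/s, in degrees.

∠H(j5) ≈ -4.185°

At s = j5: numerator = 5 + j5, denominator = 95 + j110.
∠H = ∠num − ∠den = 45° − (49.185°) = -4.185°.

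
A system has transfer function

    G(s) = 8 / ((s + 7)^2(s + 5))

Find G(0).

At s = 0 each factor (s + a) contributes a and each (s^2 + bs + c) contributes c.
G(0) = 8·1 / ((7) · (5) · (7)) = 8/245 = 8/245.

G(0) = 8/245 ≈ 0.03265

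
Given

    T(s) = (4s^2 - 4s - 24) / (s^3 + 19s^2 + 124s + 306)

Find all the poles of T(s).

s = -5 + 3j, -5 - 3j, -9

The poles are the roots of the denominator s^3 + 19s^2 + 124s + 306 = 0.
Trying s = -9: the polynomial evaluates to 0, so (s + 9) is a factor.
Dividing out leaves s^2 + 10s + 34 = 0.
The quadratic formula then gives s = -5 ± 3j.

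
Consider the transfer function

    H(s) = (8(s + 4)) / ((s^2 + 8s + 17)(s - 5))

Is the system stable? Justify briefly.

unstable

The poles can be read from the denominator factors: s = -4 + j, -4 - j, 5.
Since the pole(s) at s = 5 lie in the right half-plane, the system is unstable.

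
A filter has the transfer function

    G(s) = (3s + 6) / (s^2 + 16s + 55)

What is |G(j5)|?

Substitute s = j5: numerator = 6 + j15, denominator = 30 + j80.
|G(j5)| = |6 + j15| / |30 + j80| = 16.155 / 85.440 ≈ 0.1891.

|G(j5)| ≈ 0.1891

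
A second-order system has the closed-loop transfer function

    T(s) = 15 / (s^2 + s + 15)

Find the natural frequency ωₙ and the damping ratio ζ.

ωₙ ≈ 3.873 rad/s, ζ ≈ 0.1291

Compare the denominator to the standard form s^2 + 2ζωₙs + ωₙ².
ωₙ² = 15, so ωₙ = √15 ≈ 3.873 rad/s.
2ζωₙ = 1, so ζ = 1/(2·√15) ≈ 0.1291.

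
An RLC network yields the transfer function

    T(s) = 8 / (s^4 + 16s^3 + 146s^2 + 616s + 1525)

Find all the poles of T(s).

The poles are the roots of the denominator s^4 + 16s^3 + 146s^2 + 616s + 1525 = 0.
No real roots exist; factor into two real quadratics: (s^2 + 6s + 25)(s^2 + 10s + 61) = 0.
Each quadratic gives a conjugate pair via the quadratic formula.

s = -3 + 4j, -3 - 4j, -5 + 6j, -5 - 6j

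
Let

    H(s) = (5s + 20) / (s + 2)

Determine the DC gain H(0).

Set s = 0: H(0) = (20) / (2) = 10.

H(0) = 10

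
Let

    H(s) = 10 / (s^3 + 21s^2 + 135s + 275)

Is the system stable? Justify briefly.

stable

The denominator s^3 + 21s^2 + 135s + 275 factors as (s + 5)^2(s + 11), giving poles at s = -5, -11, -5.
Since all poles lie strictly in the left half-plane, the system is stable.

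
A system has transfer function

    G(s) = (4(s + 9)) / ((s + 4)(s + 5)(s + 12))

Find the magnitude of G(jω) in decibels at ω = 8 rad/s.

|G(j8)|_dB ≈ -28.1 dB

Substitute s = j8: numerator = 36 + j32, denominator = -1104 + j512.
|G(j8)| = |36 + j32| / |-1104 + j512| = 48.166 / 1216.9 ≈ 0.03958.
In decibels: 20·log₁₀(0.03958) ≈ -28.1 dB.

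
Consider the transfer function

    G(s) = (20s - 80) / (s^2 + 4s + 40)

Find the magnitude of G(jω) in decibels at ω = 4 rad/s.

Substitute s = j4: numerator = -80 + j80, denominator = 24 + j16.
|G(j4)| = |-80 + j80| / |24 + j16| = 113.14 / 28.844 ≈ 3.922.
In decibels: 20·log₁₀(3.922) ≈ 11.9 dB.

|G(j4)|_dB ≈ 11.9 dB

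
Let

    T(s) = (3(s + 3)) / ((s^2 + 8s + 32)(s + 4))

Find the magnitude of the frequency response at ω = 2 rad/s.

Substitute s = j2: numerator = 9 + j6, denominator = 80 + j120.
|T(j2)| = |9 + j6| / |80 + j120| = 10.817 / 144.22 = 0.07500.

|T(j2)| = 0.07500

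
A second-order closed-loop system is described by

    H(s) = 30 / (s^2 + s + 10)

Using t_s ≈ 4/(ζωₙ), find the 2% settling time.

t_s ≈ 8 s

Comparing s^2 + s + 10 to s^2 + 2ζωₙs + ωₙ²: ωₙ = √10 ≈ 3.162 rad/s and ζ = 1/(2·√10) ≈ 0.1581.
ζωₙ = 1/2 = 0.5, so t_s ≈ 4/(ζωₙ) = 4/0.5 = 8 s.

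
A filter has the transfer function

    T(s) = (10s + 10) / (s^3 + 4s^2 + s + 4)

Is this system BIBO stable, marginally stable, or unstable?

marginally stable

The denominator s^3 + 4s^2 + s + 4 factors as (s^2 + 1)(s + 4), giving poles at s = j, -j, -4.
Since the simple pole(s) at s = j, -j lie on the jω-axis with none in the right half-plane, the system is marginally stable.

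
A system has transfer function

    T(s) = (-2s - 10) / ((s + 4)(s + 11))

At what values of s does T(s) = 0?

s = -5

Set the numerator to zero: -2s - 10 = 0, i.e. -2·(s + 5) = 0.
So s = -5.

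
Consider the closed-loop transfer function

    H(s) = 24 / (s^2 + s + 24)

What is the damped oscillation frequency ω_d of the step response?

ω_d ≈ 4.873 rad/s

Comparing s^2 + s + 24 to s^2 + 2ζωₙs + ωₙ²: ωₙ = √24 ≈ 4.899 rad/s and ζ = 1/(2·√24) ≈ 0.1021.
ζωₙ = 1/2 = 0.5, so ω_d = ωₙ√(1−ζ²) = √(ωₙ² − (ζωₙ)²) = √(24 − 0.5²) = √23.75 ≈ 4.873 rad/s.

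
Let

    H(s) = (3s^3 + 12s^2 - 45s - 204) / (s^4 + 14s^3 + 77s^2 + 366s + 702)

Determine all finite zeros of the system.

s = -4 + j, -4 - j, 4

Set the numerator to zero: 3s^3 + 12s^2 - 45s - 204 = 0, i.e. 3·(s^3 + 4s^2 - 15s - 68) = 0.
Factoring: (s^2 + 8s + 17)(s - 4) = 0.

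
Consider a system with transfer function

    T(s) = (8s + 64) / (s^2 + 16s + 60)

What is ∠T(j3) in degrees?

At s = j3: numerator = 64 + j24, denominator = 51 + j48.
∠T = ∠num − ∠den = 20.556° − (43.264°) = -22.71°.

∠T(j3) ≈ -22.71°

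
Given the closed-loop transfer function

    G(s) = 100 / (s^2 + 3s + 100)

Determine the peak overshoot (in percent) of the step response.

%OS ≈ 62.1%

Comparing s^2 + 3s + 100 to s^2 + 2ζωₙs + ωₙ²: ωₙ = 10 rad/s and ζ = 3/(2·10) = 0.15.
%OS = 100·exp(−πζ/√(1−ζ²)) = 100·exp(−π·0.15/√(1−0.15²)) ≈ 62.1%.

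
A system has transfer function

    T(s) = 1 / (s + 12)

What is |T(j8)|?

|T(j8)| ≈ 0.06934

Substitute s = j8: numerator = 1, denominator = 12 + j8.
|T(j8)| = |1| / |12 + j8| = 1 / 14.422 ≈ 0.06934.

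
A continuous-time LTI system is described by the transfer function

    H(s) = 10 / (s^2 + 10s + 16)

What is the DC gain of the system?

H(0) = 5/8 ≈ 0.6250

Set s = 0: H(0) = (10) / (16) = 5/8.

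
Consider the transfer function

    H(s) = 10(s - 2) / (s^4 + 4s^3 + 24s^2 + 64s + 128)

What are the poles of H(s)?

s = 4j, -4j, -2 + 2j, -2 - 2j

The poles are the roots of the denominator s^4 + 4s^3 + 24s^2 + 64s + 128 = 0.
No real roots exist; factor into two real quadratics: (s^2 + 16)(s^2 + 4s + 8) = 0.
Each quadratic gives a conjugate pair via the quadratic formula.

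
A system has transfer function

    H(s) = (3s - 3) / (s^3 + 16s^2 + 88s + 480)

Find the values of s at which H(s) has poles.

s = -2 + 6j, -2 - 6j, -12

The poles are the roots of the denominator s^3 + 16s^2 + 88s + 480 = 0.
Trying s = -12: the polynomial evaluates to 0, so (s + 12) is a factor.
Dividing out leaves s^2 + 4s + 40 = 0.
The quadratic formula then gives s = -2 ± 6j.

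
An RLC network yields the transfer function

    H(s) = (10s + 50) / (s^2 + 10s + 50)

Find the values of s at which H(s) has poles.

The poles are the roots of the denominator s^2 + 10s + 50 = 0.
Using the quadratic formula: s = (-10 ± √(-100))/2 = -5 ± 5j.

s = -5 ± 5j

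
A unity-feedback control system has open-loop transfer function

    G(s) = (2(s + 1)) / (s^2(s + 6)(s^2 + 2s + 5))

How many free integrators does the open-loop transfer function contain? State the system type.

Type 2

The denominator has 2 factors of s at the origin (free integrators), so this is a Type 2 system.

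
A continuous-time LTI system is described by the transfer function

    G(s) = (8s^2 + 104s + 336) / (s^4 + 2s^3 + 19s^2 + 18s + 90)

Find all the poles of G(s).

s = 3j, -3j, -1 + 3j, -1 - 3j

The poles are the roots of the denominator s^4 + 2s^3 + 19s^2 + 18s + 90 = 0.
No real roots exist; factor into two real quadratics: (s^2 + 9)(s^2 + 2s + 10) = 0.
Each quadratic gives a conjugate pair via the quadratic formula.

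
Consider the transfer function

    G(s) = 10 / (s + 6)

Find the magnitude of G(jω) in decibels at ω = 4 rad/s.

|G(j4)|_dB ≈ 2.84 dB

Substitute s = j4: numerator = 10, denominator = 6 + j4.
|G(j4)| = |10| / |6 + j4| = 10 / 7.2111 ≈ 1.387.
In decibels: 20·log₁₀(1.387) ≈ 2.84 dB.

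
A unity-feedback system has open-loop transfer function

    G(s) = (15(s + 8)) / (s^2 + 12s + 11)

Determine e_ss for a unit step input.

e_ss = 0.08397

G(s) has no poles at the origin.
This is a Type 0 system. Kp = lim_{s→0} G(s) = 120/11.
e_ss = 1/(1 + Kp) = 1/(1 + 120/11) = 11/131 ≈ 0.08397.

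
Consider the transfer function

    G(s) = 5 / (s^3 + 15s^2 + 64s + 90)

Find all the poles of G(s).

s = -3 ± j, -9

The poles are the roots of the denominator s^3 + 15s^2 + 64s + 90 = 0.
Trying s = -9: the polynomial evaluates to 0, so (s + 9) is a factor.
Dividing out leaves s^2 + 6s + 10 = 0.
The quadratic formula then gives s = -3 ± 1j.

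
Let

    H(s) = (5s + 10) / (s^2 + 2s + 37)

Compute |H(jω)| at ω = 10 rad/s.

Substitute s = j10: numerator = 10 + j50, denominator = -63 + j20.
|H(j10)| = |10 + j50| / |-63 + j20| = 50.990 / 66.098 ≈ 0.7714.

|H(j10)| ≈ 0.7714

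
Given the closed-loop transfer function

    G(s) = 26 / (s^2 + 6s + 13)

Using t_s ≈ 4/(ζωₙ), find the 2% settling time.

Comparing s^2 + 6s + 13 to s^2 + 2ζωₙs + ωₙ²: ωₙ = √13 ≈ 3.606 rad/s and ζ = 6/(2·√13) ≈ 0.8321.
ζωₙ = 6/2 = 3, so t_s ≈ 4/(ζωₙ) = 4/3 ≈ 1.333 s.

t_s ≈ 1.333 s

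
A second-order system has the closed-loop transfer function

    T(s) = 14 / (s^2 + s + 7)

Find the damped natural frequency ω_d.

ω_d ≈ 2.598 rad/s

Comparing s^2 + s + 7 to s^2 + 2ζωₙs + ωₙ²: ωₙ = √7 ≈ 2.646 rad/s and ζ = 1/(2·√7) ≈ 0.1890.
ζωₙ = 1/2 = 0.5, so ω_d = ωₙ√(1−ζ²) = √(ωₙ² − (ζωₙ)²) = √(7 − 0.5²) = √6.75 ≈ 2.598 rad/s.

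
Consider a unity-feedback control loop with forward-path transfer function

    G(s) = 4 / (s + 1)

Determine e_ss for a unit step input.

G(s) has no poles at the origin.
This is a Type 0 system. Kp = lim_{s→0} G(s) = 4/1.
e_ss = 1/(1 + Kp) = 1/(1 + 4) = 1/5 ≈ 0.2000.

e_ss = 0.2000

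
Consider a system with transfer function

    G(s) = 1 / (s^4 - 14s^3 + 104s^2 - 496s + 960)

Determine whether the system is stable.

unstable

The denominator s^4 - 14s^3 + 104s^2 - 496s + 960 factors as (s - 6)(s - 4)(s^2 - 4s + 40), giving poles at s = 6, 4, 2 ± 6j.
Since the pole(s) at s = 6, 4, 2 + 6j, 2 - 6j lie in the right half-plane, the system is unstable.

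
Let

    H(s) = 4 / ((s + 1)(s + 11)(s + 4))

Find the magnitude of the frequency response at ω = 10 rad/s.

Substitute s = j10: numerator = 4, denominator = -1556 - j410.
|H(j10)| = |4| / |-1556 - j410| = 4 / 1609.1 ≈ 0.002486.

|H(j10)| ≈ 0.002486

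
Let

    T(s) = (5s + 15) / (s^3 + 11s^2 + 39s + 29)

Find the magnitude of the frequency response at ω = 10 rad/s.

Substitute s = j10: numerator = 15 + j50, denominator = -1071 - j610.
|T(j10)| = |15 + j50| / |-1071 - j610| = 52.202 / 1232.5 ≈ 0.04235.

|T(j10)| ≈ 0.04235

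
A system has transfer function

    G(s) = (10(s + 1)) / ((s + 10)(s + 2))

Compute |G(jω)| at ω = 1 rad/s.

|G(j1)| ≈ 0.6293

Substitute s = j1: numerator = 10 + j10, denominator = 19 + j12.
|G(j1)| = |10 + j10| / |19 + j12| = 14.142 / 22.472 ≈ 0.6293.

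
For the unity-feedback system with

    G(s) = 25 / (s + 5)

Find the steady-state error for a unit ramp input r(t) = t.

e_ss = ∞

G(s) has no poles at the origin.
This is a Type 0 system; Kv = lim_{s→0} s·G(s) = 0, so the steady-state error for a ramp input is infinite.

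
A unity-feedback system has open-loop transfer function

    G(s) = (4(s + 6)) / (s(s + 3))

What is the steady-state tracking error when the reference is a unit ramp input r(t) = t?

G(s) has one pole at the origin.
This is a Type 1 system. Kv = lim_{s→0} s·G(s) = 24/3 = 8.
e_ss = 1/Kv = 1/(8) = 1/8 ≈ 0.1250.

e_ss = 0.1250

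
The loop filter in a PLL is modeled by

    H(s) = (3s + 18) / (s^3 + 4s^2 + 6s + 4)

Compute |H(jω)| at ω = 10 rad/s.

Substitute s = j10: numerator = 18 + j30, denominator = -396 - j940.
|H(j10)| = |18 + j30| / |-396 - j940| = 34.986 / 1020.0 ≈ 0.03430.

|H(j10)| ≈ 0.03430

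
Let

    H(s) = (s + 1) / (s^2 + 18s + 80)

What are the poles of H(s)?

The poles are the roots of the denominator s^2 + 18s + 80 = 0.
Factoring: (s + 8)(s + 10) = 0, so s = -8 and s = -10.

s = -8, -10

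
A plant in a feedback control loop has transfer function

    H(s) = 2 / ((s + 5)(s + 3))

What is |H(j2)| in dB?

|H(j2)|_dB ≈ -19.7 dB

Substitute s = j2: numerator = 2, denominator = 11 + j16.
|H(j2)| = |2| / |11 + j16| = 2 / 19.416 ≈ 0.1030.
In decibels: 20·log₁₀(0.1030) ≈ -19.7 dB.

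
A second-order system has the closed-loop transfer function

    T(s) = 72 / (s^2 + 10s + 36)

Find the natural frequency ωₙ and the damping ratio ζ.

Compare the denominator to the standard form s^2 + 2ζωₙs + ωₙ².
ωₙ² = 36, so ωₙ = 6 rad/s.
2ζωₙ = 10, so ζ = 10/(2·6) ≈ 0.8333.
With ζ = 0.8333 the response is underdamped.

ωₙ = 6 rad/s, ζ ≈ 0.8333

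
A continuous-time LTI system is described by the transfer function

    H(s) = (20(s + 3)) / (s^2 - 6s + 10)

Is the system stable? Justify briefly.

The denominator s^2 - 6s + 10 factors as (s^2 - 6s + 10), giving poles at s = 3 ± j.
Since the pole(s) at s = 3 ± j lie in the right half-plane, the system is unstable.

unstable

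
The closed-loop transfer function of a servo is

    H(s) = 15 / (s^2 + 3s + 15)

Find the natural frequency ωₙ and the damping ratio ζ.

Compare the denominator to the standard form s^2 + 2ζωₙs + ωₙ².
ωₙ² = 15, so ωₙ = √15 ≈ 3.873 rad/s.
2ζωₙ = 3, so ζ = 3/(2·√15) ≈ 0.3873.
With ζ = 0.3873 the response is underdamped.

ωₙ ≈ 3.873 rad/s, ζ ≈ 0.3873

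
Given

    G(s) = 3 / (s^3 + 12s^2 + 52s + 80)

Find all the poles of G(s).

s = -4 ± 2j, -4

The poles are the roots of the denominator s^3 + 12s^2 + 52s + 80 = 0.
Trying s = -4: the polynomial evaluates to 0, so (s + 4) is a factor.
Dividing out leaves s^2 + 8s + 20 = 0.
The quadratic formula then gives s = -4 ± 2j.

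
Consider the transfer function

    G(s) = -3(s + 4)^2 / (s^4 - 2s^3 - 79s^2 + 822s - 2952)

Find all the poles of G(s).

s = 4 + 5j, 4 - 5j, 6, -12

The poles are the roots of the denominator s^4 - 2s^3 - 79s^2 + 822s - 2952 = 0.
Trying s = 6: the polynomial evaluates to 0, so (s - 6) is a factor.
Dividing out leaves s^3 + 4s^2 - 55s + 492 = 0.
This factors further as (s^2 - 8s + 41)(s + 12) = 0.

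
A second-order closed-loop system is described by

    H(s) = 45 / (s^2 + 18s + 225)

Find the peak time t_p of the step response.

Comparing s^2 + 18s + 225 to s^2 + 2ζωₙs + ωₙ²: ωₙ = 15 rad/s and ζ = 18/(2·15) = 0.6.
ζωₙ = 18/2 = 9, so ω_d = ωₙ√(1−ζ²) = √(ωₙ² − (ζωₙ)²) = √(225 − 9²) = √144 = 12 rad/s.
t_p = π/ω_d = π/12 ≈ 0.2618 s.

t_p ≈ 0.2618 s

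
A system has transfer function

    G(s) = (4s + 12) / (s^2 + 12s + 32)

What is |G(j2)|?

Substitute s = j2: numerator = 12 + j8, denominator = 28 + j24.
|G(j2)| = |12 + j8| / |28 + j24| = 14.422 / 36.878 ≈ 0.3911.

|G(j2)| ≈ 0.3911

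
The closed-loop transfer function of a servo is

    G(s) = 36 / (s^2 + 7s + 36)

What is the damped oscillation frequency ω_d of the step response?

ω_d ≈ 4.873 rad/s

Comparing s^2 + 7s + 36 to s^2 + 2ζωₙs + ωₙ²: ωₙ = 6 rad/s and ζ = 7/(2·6) ≈ 0.5833.
ζωₙ = 7/2 = 3.5, so ω_d = ωₙ√(1−ζ²) = √(ωₙ² − (ζωₙ)²) = √(36 − 3.5²) = √23.75 ≈ 4.873 rad/s.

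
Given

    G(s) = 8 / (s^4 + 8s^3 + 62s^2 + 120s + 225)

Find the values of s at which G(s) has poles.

The poles are the roots of the denominator s^4 + 8s^3 + 62s^2 + 120s + 225 = 0.
No real roots exist; factor into two real quadratics: (s^2 + 2s + 5)(s^2 + 6s + 45) = 0.
Each quadratic gives a conjugate pair via the quadratic formula.

s = -1 ± 2j, -3 ± 6j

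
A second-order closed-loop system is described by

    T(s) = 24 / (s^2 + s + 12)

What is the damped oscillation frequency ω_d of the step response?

ω_d ≈ 3.428 rad/s

Comparing s^2 + s + 12 to s^2 + 2ζωₙs + ωₙ²: ωₙ = √12 ≈ 3.464 rad/s and ζ = 1/(2·√12) ≈ 0.1443.
ζωₙ = 1/2 = 0.5, so ω_d = ωₙ√(1−ζ²) = √(ωₙ² − (ζωₙ)²) = √(12 − 0.5²) = √11.75 ≈ 3.428 rad/s.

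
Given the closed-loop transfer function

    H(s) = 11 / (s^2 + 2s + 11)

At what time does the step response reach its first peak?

t_p ≈ 0.9935 s

Comparing s^2 + 2s + 11 to s^2 + 2ζωₙs + ωₙ²: ωₙ = √11 ≈ 3.317 rad/s and ζ = 2/(2·√11) ≈ 0.3015.
ζωₙ = 2/2 = 1, so ω_d = ωₙ√(1−ζ²) = √(ωₙ² − (ζωₙ)²) = √(11 − 1²) = √10 ≈ 3.162 rad/s.
t_p = π/ω_d = π/3.162 ≈ 0.9935 s.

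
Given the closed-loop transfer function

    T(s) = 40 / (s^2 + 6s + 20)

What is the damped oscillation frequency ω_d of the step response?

ω_d ≈ 3.317 rad/s

Comparing s^2 + 6s + 20 to s^2 + 2ζωₙs + ωₙ²: ωₙ = √20 ≈ 4.472 rad/s and ζ = 6/(2·√20) ≈ 0.6708.
ζωₙ = 6/2 = 3, so ω_d = ωₙ√(1−ζ²) = √(ωₙ² − (ζωₙ)²) = √(20 − 3²) = √11 ≈ 3.317 rad/s.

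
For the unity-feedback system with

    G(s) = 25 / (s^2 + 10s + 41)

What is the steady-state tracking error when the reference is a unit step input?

G(s) has no poles at the origin.
This is a Type 0 system. Kp = lim_{s→0} G(s) = 25/41.
e_ss = 1/(1 + Kp) = 1/(1 + 25/41) = 41/66 ≈ 0.6212.

e_ss = 0.6212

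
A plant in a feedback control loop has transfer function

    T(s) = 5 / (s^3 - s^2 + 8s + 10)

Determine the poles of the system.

The poles are the roots of the denominator s^3 - s^2 + 8s + 10 = 0.
Trying s = -1: the polynomial evaluates to 0, so (s + 1) is a factor.
Dividing out leaves s^2 - 2s + 10 = 0.
The quadratic formula then gives s = 1 ± 3j.

s = 1 ± 3j, -1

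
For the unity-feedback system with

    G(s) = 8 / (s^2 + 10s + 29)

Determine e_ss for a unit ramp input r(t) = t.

G(s) has no poles at the origin.
This is a Type 0 system; Kv = lim_{s→0} s·G(s) = 0, so the steady-state error for a ramp input is infinite.

e_ss = ∞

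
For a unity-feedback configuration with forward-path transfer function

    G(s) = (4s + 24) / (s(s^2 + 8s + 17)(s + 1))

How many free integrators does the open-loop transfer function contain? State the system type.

The denominator has 1 factor of s at the origin (free integrator), so this is a Type 1 system.

Type 1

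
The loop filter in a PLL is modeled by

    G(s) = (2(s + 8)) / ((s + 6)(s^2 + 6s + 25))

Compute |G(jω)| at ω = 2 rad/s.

|G(j2)| ≈ 0.1078

Substitute s = j2: numerator = 16 + j4, denominator = 102 + j114.
|G(j2)| = |16 + j4| / |102 + j114| = 16.492 / 152.97 ≈ 0.1078.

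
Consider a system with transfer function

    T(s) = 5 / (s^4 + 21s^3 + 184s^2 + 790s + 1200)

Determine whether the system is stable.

stable

The denominator s^4 + 21s^3 + 184s^2 + 790s + 1200 factors as (s + 3)(s^2 + 10s + 50)(s + 8), giving poles at s = -3, -5 + 5j, -5 - 5j, -8.
Since all poles lie strictly in the left half-plane, the system is stable.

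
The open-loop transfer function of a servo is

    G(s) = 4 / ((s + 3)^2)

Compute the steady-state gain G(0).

At s = 0 each factor (s + a) contributes a and each (s^2 + bs + c) contributes c.
G(0) = 4·1 / ((3) · (3)) = 4/9 = 4/9.

G(0) = 4/9 ≈ 0.4444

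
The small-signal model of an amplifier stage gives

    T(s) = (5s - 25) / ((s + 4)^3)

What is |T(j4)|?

Substitute s = j4: numerator = -25 + j20, denominator = -128 + j128.
|T(j4)| = |-25 + j20| / |-128 + j128| = 32.016 / 181.02 ≈ 0.1769.

|T(j4)| ≈ 0.1769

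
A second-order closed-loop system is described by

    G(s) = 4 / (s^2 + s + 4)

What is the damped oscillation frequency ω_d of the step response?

ω_d ≈ 1.936 rad/s

Comparing s^2 + s + 4 to s^2 + 2ζωₙs + ωₙ²: ωₙ = 2 rad/s and ζ = 1/(2·2) = 0.25.
ζωₙ = 1/2 = 0.5, so ω_d = ωₙ√(1−ζ²) = √(ωₙ² − (ζωₙ)²) = √(4 − 0.5²) = √3.75 ≈ 1.936 rad/s.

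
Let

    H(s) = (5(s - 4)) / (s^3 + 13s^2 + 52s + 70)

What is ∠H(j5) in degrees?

At s = j5: numerator = -20 + j25, denominator = -255 + j135.
∠H = ∠num − ∠den = 128.66° − (152.10°) = -23.44°.

∠H(j5) ≈ -23.44°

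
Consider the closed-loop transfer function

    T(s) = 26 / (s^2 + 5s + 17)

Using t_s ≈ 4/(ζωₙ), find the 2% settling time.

Comparing s^2 + 5s + 17 to s^2 + 2ζωₙs + ωₙ²: ωₙ = √17 ≈ 4.123 rad/s and ζ = 5/(2·√17) ≈ 0.6063.
ζωₙ = 5/2 = 2.5, so t_s ≈ 4/(ζωₙ) = 4/2.5 = 1.600 s.

t_s ≈ 1.600 s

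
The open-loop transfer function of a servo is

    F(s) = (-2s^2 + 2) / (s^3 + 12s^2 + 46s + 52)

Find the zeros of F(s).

s = -1, 1

Set the numerator to zero: -2s^2 + 2 = 0, i.e. -2·(s^2 - 1) = 0.
Factoring: (s + 1)(s - 1) = 0.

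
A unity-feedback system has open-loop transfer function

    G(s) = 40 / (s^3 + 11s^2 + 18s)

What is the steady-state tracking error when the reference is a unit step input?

G(s) has one pole at the origin.
This is a Type 1 system; for a step input the steady-state error is zero.

e_ss = 0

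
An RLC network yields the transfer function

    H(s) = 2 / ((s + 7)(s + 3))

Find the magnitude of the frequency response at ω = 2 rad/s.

|H(j2)| ≈ 0.07619

Substitute s = j2: numerator = 2, denominator = 17 + j20.
|H(j2)| = |2| / |17 + j20| = 2 / 26.249 ≈ 0.07619.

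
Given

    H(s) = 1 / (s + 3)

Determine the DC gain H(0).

Set s = 0: H(0) = (1) / (3) = 1/3.

H(0) = 1/3 ≈ 0.3333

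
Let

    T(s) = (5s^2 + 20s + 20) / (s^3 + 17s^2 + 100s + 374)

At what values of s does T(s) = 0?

Set the numerator to zero: 5s^2 + 20s + 20 = 0, i.e. 5·(s^2 + 4s + 4) = 0.
Factoring: (s + 2)^2 = 0.

s = -2, -2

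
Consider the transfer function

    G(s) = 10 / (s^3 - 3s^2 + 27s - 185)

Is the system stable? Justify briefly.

unstable

The denominator s^3 - 3s^2 + 27s - 185 factors as (s - 5)(s^2 + 2s + 37), giving poles at s = 5, -1 ± 6j.
Since the pole(s) at s = 5 lie in the right half-plane, the system is unstable.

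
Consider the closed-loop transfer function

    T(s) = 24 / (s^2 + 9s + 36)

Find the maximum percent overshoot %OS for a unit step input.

%OS ≈ 2.84%

Comparing s^2 + 9s + 36 to s^2 + 2ζωₙs + ωₙ²: ωₙ = 6 rad/s and ζ = 9/(2·6) = 0.75.
%OS = 100·exp(−πζ/√(1−ζ²)) = 100·exp(−π·0.75/√(1−0.75²)) ≈ 2.84%.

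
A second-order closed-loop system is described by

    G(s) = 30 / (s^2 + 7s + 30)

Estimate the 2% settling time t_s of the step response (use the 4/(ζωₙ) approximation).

Comparing s^2 + 7s + 30 to s^2 + 2ζωₙs + ωₙ²: ωₙ = √30 ≈ 5.477 rad/s and ζ = 7/(2·√30) ≈ 0.6390.
ζωₙ = 7/2 = 3.5, so t_s ≈ 4/(ζωₙ) = 4/3.5 ≈ 1.143 s.

t_s ≈ 1.143 s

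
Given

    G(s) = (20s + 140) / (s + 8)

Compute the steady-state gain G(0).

Set s = 0: G(0) = (140) / (8) = 35/2.

G(0) = 35/2 ≈ 17.50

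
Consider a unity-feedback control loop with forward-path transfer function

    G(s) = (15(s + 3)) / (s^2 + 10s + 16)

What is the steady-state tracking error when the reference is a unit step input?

e_ss = 0.2623

G(s) has no poles at the origin.
This is a Type 0 system. Kp = lim_{s→0} G(s) = 45/16.
e_ss = 1/(1 + Kp) = 1/(1 + 45/16) = 16/61 ≈ 0.2623.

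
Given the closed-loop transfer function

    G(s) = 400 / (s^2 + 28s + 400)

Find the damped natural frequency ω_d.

ω_d ≈ 14.28 rad/s

Comparing s^2 + 28s + 400 to s^2 + 2ζωₙs + ωₙ²: ωₙ = 20 rad/s and ζ = 28/(2·20) = 0.7.
ζωₙ = 28/2 = 14, so ω_d = ωₙ√(1−ζ²) = √(ωₙ² − (ζωₙ)²) = √(400 − 14²) = √204 ≈ 14.28 rad/s.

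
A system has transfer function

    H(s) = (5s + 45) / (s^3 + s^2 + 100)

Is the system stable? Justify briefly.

The denominator s^3 + s^2 + 100 factors as (s + 5)(s^2 - 4s + 20), giving poles at s = -5, 2 ± 4j.
Since the pole(s) at s = 2 + 4j, 2 - 4j lie in the right half-plane, the system is unstable.

unstable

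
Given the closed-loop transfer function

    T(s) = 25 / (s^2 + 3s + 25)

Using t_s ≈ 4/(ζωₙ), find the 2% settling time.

Comparing s^2 + 3s + 25 to s^2 + 2ζωₙs + ωₙ²: ωₙ = 5 rad/s and ζ = 3/(2·5) = 0.3.
ζωₙ = 3/2 = 1.5, so t_s ≈ 4/(ζωₙ) = 4/1.5 ≈ 2.667 s.

t_s ≈ 2.667 s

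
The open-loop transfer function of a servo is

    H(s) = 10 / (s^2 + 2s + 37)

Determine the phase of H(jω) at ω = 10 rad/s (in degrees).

At s = j10: numerator = 10, denominator = -63 + j20.
∠H = ∠num − ∠den = 0° − (162.39°) = -162.4°.

∠H(j10) ≈ -162.4°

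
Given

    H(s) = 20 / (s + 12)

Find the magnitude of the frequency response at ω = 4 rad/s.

|H(j4)| ≈ 1.581

Substitute s = j4: numerator = 20, denominator = 12 + j4.
|H(j4)| = |20| / |12 + j4| = 20 / 12.649 ≈ 1.581.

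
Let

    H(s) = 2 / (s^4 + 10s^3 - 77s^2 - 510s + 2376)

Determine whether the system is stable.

The denominator s^4 + 10s^3 - 77s^2 - 510s + 2376 factors as (s - 6)(s + 11)(s - 4)(s + 9), giving poles at s = 6, -11, 4, -9.
Since the pole(s) at s = 6, 4 lie in the right half-plane, the system is unstable.

unstable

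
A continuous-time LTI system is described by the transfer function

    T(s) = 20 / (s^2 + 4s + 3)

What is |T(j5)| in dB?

|T(j5)|_dB ≈ -3.44 dB

Substitute s = j5: numerator = 20, denominator = -22 + j20.
|T(j5)| = |20| / |-22 + j20| = 20 / 29.732 ≈ 0.6727.
In decibels: 20·log₁₀(0.6727) ≈ -3.44 dB.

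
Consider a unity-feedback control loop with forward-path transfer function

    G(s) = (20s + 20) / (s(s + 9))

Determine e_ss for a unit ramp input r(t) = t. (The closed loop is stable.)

e_ss = 0.4500

G(s) has one pole at the origin.
This is a Type 1 system. Kv = lim_{s→0} s·G(s) = 20/9.
e_ss = 1/Kv = 1/(20/9) = 9/20 ≈ 0.4500.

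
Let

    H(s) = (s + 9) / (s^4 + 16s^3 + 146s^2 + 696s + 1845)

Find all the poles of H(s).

The poles are the roots of the denominator s^4 + 16s^3 + 146s^2 + 696s + 1845 = 0.
No real roots exist; factor into two real quadratics: (s^2 + 6s + 45)(s^2 + 10s + 41) = 0.
Each quadratic gives a conjugate pair via the quadratic formula.

s = -3 + 6j, -3 - 6j, -5 + 4j, -5 - 4j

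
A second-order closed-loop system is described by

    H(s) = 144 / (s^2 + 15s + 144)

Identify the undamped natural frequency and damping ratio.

Compare the denominator to the standard form s^2 + 2ζωₙs + ωₙ².
ωₙ² = 144, so ωₙ = 12 rad/s.
2ζωₙ = 15, so ζ = 15/(2·12) = 0.625.
With ζ = 0.625 the response is underdamped.

ωₙ = 12 rad/s, ζ = 0.625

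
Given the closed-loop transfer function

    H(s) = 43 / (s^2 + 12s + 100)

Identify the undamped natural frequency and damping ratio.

Compare the denominator to the standard form s^2 + 2ζωₙs + ωₙ².
ωₙ² = 100, so ωₙ = 10 rad/s.
2ζωₙ = 12, so ζ = 12/(2·10) = 0.6.
With ζ = 0.6 the response is underdamped.

ωₙ = 10 rad/s, ζ = 0.6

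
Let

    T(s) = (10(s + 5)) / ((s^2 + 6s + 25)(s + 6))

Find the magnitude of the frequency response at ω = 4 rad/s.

Substitute s = j4: numerator = 50 + j40, denominator = -42 + j180.
|T(j4)| = |50 + j40| / |-42 + j180| = 64.031 / 184.84 ≈ 0.3464.

|T(j4)| ≈ 0.3464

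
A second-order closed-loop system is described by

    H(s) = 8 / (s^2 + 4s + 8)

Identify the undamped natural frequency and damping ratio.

Compare the denominator to the standard form s^2 + 2ζωₙs + ωₙ².
ωₙ² = 8, so ωₙ = √8 ≈ 2.828 rad/s.
2ζωₙ = 4, so ζ = 4/(2·√8) ≈ 0.7071.
With ζ = 0.7071 the response is underdamped.

ωₙ ≈ 2.828 rad/s, ζ ≈ 0.7071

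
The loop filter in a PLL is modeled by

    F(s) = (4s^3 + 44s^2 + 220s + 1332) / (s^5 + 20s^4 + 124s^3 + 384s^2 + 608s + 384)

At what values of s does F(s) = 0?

Set the numerator to zero: 4s^3 + 44s^2 + 220s + 1332 = 0, i.e. 4·(s^3 + 11s^2 + 55s + 333) = 0.
Factoring: (s^2 + 2s + 37)(s + 9) = 0.

s = -1 + 6j, -1 - 6j, -9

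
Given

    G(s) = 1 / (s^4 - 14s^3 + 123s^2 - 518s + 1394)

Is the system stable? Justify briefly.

The denominator s^4 - 14s^3 + 123s^2 - 518s + 1394 factors as (s^2 - 8s + 41)(s^2 - 6s + 34), giving poles at s = 4 ± 5j, 3 ± 5j.
Since the pole(s) at s = 4 + 5j, 4 - 5j, 3 + 5j, 3 - 5j lie in the right half-plane, the system is unstable.

unstable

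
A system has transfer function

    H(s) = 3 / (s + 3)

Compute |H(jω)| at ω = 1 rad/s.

Substitute s = j1: numerator = 3, denominator = 3 + j1.
|H(j1)| = |3| / |3 + j1| = 3 / 3.1623 ≈ 0.9487.

|H(j1)| ≈ 0.9487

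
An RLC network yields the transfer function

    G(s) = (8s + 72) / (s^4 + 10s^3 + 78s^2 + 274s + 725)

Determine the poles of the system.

s = -3 + 4j, -3 - 4j, -2 + 5j, -2 - 5j

The poles are the roots of the denominator s^4 + 10s^3 + 78s^2 + 274s + 725 = 0.
No real roots exist; factor into two real quadratics: (s^2 + 6s + 25)(s^2 + 4s + 29) = 0.
Each quadratic gives a conjugate pair via the quadratic formula.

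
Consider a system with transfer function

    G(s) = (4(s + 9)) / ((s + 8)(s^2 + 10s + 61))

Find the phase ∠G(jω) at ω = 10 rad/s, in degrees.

At s = j10: numerator = 36 + j40, denominator = -1312 + j410.
∠G = ∠num − ∠den = 48.013° − (162.65°) = -114.6°.

∠G(j10) ≈ -114.6°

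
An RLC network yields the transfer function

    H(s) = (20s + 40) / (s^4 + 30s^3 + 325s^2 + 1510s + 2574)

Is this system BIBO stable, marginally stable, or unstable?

The denominator s^4 + 30s^3 + 325s^2 + 1510s + 2574 factors as (s + 9)(s + 11)(s^2 + 10s + 26), giving poles at s = -9, -11, -5 ± j.
Since all poles lie strictly in the left half-plane, the system is stable.

stable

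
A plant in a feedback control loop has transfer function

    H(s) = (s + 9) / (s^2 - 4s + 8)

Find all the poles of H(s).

s = 2 + 2j, 2 - 2j

The poles are the roots of the denominator s^2 - 4s + 8 = 0.
Using the quadratic formula: s = (4 ± √(-16))/2 = 2 ± 2j.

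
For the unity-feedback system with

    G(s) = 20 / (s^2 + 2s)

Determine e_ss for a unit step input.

G(s) has one pole at the origin.
This is a Type 1 system; for a step input the steady-state error is zero.

e_ss = 0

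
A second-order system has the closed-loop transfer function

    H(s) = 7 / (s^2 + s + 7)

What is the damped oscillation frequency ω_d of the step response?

Comparing s^2 + s + 7 to s^2 + 2ζωₙs + ωₙ²: ωₙ = √7 ≈ 2.646 rad/s and ζ = 1/(2·√7) ≈ 0.1890.
ζωₙ = 1/2 = 0.5, so ω_d = ωₙ√(1−ζ²) = √(ωₙ² − (ζωₙ)²) = √(7 − 0.5²) = √6.75 ≈ 2.598 rad/s.

ω_d ≈ 2.598 rad/s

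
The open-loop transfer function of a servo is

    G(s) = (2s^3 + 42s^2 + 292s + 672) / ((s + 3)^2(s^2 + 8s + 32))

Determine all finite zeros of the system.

Set the numerator to zero: 2s^3 + 42s^2 + 292s + 672 = 0, i.e. 2·(s^3 + 21s^2 + 146s + 336) = 0.
Factoring: (s + 8)(s + 7)(s + 6) = 0.

s = -8, -7, -6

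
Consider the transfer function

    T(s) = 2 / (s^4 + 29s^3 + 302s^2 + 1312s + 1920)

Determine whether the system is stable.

The denominator s^4 + 29s^3 + 302s^2 + 1312s + 1920 factors as (s + 3)(s + 10)(s + 8)^2, giving poles at s = -3, -10, -8, -8.
Since all poles lie strictly in the left half-plane, the system is stable.

stable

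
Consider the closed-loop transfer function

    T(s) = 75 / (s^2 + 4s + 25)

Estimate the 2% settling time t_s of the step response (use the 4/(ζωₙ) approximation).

t_s ≈ 2 s

Comparing s^2 + 4s + 25 to s^2 + 2ζωₙs + ωₙ²: ωₙ = 5 rad/s and ζ = 4/(2·5) = 0.4.
ζωₙ = 4/2 = 2, so t_s ≈ 4/(ζωₙ) = 4/2 = 2 s.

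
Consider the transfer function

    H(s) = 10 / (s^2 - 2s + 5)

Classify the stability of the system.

The denominator s^2 - 2s + 5 factors as (s^2 - 2s + 5), giving poles at s = 1 ± 2j.
Since the pole(s) at s = 1 ± 2j lie in the right half-plane, the system is unstable.

unstable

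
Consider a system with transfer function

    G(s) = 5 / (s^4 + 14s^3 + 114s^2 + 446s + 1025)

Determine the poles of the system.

The poles are the roots of the denominator s^4 + 14s^3 + 114s^2 + 446s + 1025 = 0.
No real roots exist; factor into two real quadratics: (s^2 + 6s + 25)(s^2 + 8s + 41) = 0.
Each quadratic gives a conjugate pair via the quadratic formula.

s = -3 ± 4j, -4 ± 5j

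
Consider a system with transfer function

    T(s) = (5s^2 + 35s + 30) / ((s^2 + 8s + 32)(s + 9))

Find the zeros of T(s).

s = -1, -6

Set the numerator to zero: 5s^2 + 35s + 30 = 0, i.e. 5·(s^2 + 7s + 6) = 0.
Factoring: (s + 1)(s + 6) = 0.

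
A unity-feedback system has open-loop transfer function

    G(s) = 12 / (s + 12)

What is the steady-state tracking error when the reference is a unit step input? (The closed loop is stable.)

G(s) has no poles at the origin.
This is a Type 0 system. Kp = lim_{s→0} G(s) = 12/12 = 1.
e_ss = 1/(1 + Kp) = 1/(1 + 1) = 1/2 ≈ 0.5000.

e_ss = 0.5000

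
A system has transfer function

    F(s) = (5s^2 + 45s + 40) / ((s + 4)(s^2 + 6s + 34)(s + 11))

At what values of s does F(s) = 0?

Set the numerator to zero: 5s^2 + 45s + 40 = 0, i.e. 5·(s^2 + 9s + 8) = 0.
Factoring: (s + 8)(s + 1) = 0.

s = -8, -1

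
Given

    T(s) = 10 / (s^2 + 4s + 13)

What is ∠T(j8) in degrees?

At s = j8: numerator = 10, denominator = -51 + j32.
∠T = ∠num − ∠den = 0° − (147.89°) = -147.9°.

∠T(j8) ≈ -147.9°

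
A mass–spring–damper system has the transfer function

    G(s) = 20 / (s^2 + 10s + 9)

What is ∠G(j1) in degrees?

∠G(j1) ≈ -51.34°

At s = j1: numerator = 20, denominator = 8 + j10.
∠G = ∠num − ∠den = 0° − (51.340°) = -51.34°.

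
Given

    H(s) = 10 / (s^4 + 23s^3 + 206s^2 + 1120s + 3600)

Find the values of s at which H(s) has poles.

The poles are the roots of the denominator s^4 + 23s^3 + 206s^2 + 1120s + 3600 = 0.
Trying s = -9: the polynomial evaluates to 0, so (s + 9) is a factor.
Dividing out leaves s^3 + 14s^2 + 80s + 400 = 0.
This factors further as (s + 10)(s^2 + 4s + 40) = 0.

s = -9, -10, -2 + 6j, -2 - 6j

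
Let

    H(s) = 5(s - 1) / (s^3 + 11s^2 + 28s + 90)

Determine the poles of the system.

s = -1 ± 3j, -9

The poles are the roots of the denominator s^3 + 11s^2 + 28s + 90 = 0.
Trying s = -9: the polynomial evaluates to 0, so (s + 9) is a factor.
Dividing out leaves s^2 + 2s + 10 = 0.
The quadratic formula then gives s = -1 ± 3j.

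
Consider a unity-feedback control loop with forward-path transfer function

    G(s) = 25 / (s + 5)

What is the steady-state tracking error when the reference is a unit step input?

e_ss = 0.1667

G(s) has no poles at the origin.
This is a Type 0 system. Kp = lim_{s→0} G(s) = 25/5 = 5.
e_ss = 1/(1 + Kp) = 1/(1 + 5) = 1/6 ≈ 0.1667.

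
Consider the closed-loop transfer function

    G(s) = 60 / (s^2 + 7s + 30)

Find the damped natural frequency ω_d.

Comparing s^2 + 7s + 30 to s^2 + 2ζωₙs + ωₙ²: ωₙ = √30 ≈ 5.477 rad/s and ζ = 7/(2·√30) ≈ 0.6390.
ζωₙ = 7/2 = 3.5, so ω_d = ωₙ√(1−ζ²) = √(ωₙ² − (ζωₙ)²) = √(30 − 3.5²) = √17.75 ≈ 4.213 rad/s.

ω_d ≈ 4.213 rad/s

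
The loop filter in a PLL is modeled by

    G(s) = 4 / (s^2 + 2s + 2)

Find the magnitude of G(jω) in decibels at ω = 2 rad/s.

Substitute s = j2: numerator = 4, denominator = -2 + j4.
|G(j2)| = |4| / |-2 + j4| = 4 / 4.4721 ≈ 0.8944.
In decibels: 20·log₁₀(0.8944) ≈ -0.969 dB.

|G(j2)|_dB ≈ -0.969 dB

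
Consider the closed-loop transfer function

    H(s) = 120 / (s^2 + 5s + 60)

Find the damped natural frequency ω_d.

ω_d ≈ 7.331 rad/s

Comparing s^2 + 5s + 60 to s^2 + 2ζωₙs + ωₙ²: ωₙ = √60 ≈ 7.746 rad/s and ζ = 5/(2·√60) ≈ 0.3227.
ζωₙ = 5/2 = 2.5, so ω_d = ωₙ√(1−ζ²) = √(ωₙ² − (ζωₙ)²) = √(60 − 2.5²) = √53.75 ≈ 7.331 rad/s.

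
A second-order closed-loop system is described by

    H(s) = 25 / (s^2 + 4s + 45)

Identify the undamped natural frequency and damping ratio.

Compare the denominator to the standard form s^2 + 2ζωₙs + ωₙ².
ωₙ² = 45, so ωₙ = √45 ≈ 6.708 rad/s.
2ζωₙ = 4, so ζ = 4/(2·√45) ≈ 0.2981.
With ζ = 0.2981 the response is underdamped.

ωₙ ≈ 6.708 rad/s, ζ ≈ 0.2981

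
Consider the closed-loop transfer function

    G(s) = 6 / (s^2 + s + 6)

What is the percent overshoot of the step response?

Comparing s^2 + s + 6 to s^2 + 2ζωₙs + ωₙ²: ωₙ = √6 ≈ 2.449 rad/s and ζ = 1/(2·√6) ≈ 0.2041.
%OS = 100·exp(−πζ/√(1−ζ²)) = 100·exp(−π·0.2041/√(1−0.2041²)) ≈ 51.9%.

%OS ≈ 51.9%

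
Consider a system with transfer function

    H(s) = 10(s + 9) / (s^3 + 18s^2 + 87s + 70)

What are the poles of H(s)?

The poles are the roots of the denominator s^3 + 18s^2 + 87s + 70 = 0.
Trying s = -10: the polynomial evaluates to 0, so (s + 10) is a factor.
Dividing out leaves s^2 + 8s + 7 = 0.
Factoring the quadratic: (s + 1)(s + 7) = 0.

s = -10, -1, -7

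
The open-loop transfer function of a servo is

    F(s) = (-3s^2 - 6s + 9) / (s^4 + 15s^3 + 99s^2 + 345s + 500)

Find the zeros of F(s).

s = -3, 1

Set the numerator to zero: -3s^2 - 6s + 9 = 0, i.e. -3·(s^2 + 2s - 3) = 0.
Factoring: (s + 3)(s - 1) = 0.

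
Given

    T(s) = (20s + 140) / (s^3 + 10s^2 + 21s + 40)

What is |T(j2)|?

Substitute s = j2: numerator = 140 + j40, denominator = j34.
|T(j2)| = |140 + j40| / |j34| = 145.60 / 34 ≈ 4.282.

|T(j2)| ≈ 4.282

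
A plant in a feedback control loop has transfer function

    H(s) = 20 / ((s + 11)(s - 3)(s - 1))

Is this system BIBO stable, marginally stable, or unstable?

The poles can be read from the denominator factors: s = -11, 3, 1.
Since the pole(s) at s = 3, 1 lie in the right half-plane, the system is unstable.

unstable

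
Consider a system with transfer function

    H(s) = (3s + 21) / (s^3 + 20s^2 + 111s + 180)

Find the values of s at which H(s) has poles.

s = -12, -5, -3

The poles are the roots of the denominator s^3 + 20s^2 + 111s + 180 = 0.
Trying s = -12: the polynomial evaluates to 0, so (s + 12) is a factor.
Dividing out leaves s^2 + 8s + 15 = 0.
Factoring the quadratic: (s + 5)(s + 3) = 0.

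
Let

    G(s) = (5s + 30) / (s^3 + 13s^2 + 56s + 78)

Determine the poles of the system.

s = -5 + j, -5 - j, -3

The poles are the roots of the denominator s^3 + 13s^2 + 56s + 78 = 0.
Trying s = -3: the polynomial evaluates to 0, so (s + 3) is a factor.
Dividing out leaves s^2 + 10s + 26 = 0.
The quadratic formula then gives s = -5 ± 1j.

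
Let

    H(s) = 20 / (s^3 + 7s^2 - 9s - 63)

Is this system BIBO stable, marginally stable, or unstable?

The denominator s^3 + 7s^2 - 9s - 63 factors as (s + 7)(s - 3)(s + 3), giving poles at s = -7, 3, -3.
Since the pole(s) at s = 3 lie in the right half-plane, the system is unstable.

unstable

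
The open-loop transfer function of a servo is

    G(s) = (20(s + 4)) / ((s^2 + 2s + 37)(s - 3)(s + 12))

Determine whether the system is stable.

unstable

The poles can be read from the denominator factors: s = -1 ± 6j, 3, -12.
Since the pole(s) at s = 3 lie in the right half-plane, the system is unstable.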